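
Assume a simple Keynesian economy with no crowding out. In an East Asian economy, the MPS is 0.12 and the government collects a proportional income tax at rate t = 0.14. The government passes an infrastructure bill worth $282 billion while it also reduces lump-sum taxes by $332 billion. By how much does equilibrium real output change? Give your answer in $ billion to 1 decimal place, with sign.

+$2,360.9 billion

MPC = 1 − MPS = 1 − 0.12 = 0.88.
Expenditure multiplier = 1/(1 − c(1−t)) = 1/(1 − 0.88×0.86) = 1/0.2432 ≈ 4.112.
ΔG contributes k·ΔG = (+$282 billion) / 0.2432 ≈ +$1,159.5 billion.
ΔT of −$332 billion changes first-round spending by −c·ΔT = +$292.16 billion, contributing k·(−c·ΔT) = (+$292.16 billion) / 0.2432 ≈ +$1,201.3 billion.
Net ΔY = k(ΔG − c·ΔT) = (+$574.16 billion) / 0.2432 ≈ +$2,360.9 billion.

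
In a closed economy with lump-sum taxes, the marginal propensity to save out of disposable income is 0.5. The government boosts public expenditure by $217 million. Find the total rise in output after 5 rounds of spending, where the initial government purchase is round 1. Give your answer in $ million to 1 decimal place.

$420.4 million

MPC = 1 − MPS = 1 − 0.5 = 0.5.
Round 1 adds ΔG = $217 million; each later round is MPC = 0.5 times the previous.
After 5 rounds: 217 + 108.5 + 54.25 + 27.125 + 13.5625 = ΔG·(1 − c^5)/(1 − c) = 217 × (1 − 0.03125)/0.5 ≈ $420.4 million.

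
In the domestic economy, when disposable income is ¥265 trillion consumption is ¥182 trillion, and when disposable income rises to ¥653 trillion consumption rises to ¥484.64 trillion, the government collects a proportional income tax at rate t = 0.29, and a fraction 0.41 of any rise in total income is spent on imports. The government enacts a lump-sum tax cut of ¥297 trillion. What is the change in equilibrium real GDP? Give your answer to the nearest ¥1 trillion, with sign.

+¥271 trillion

MPC = ΔC/ΔYd = (484.64 − 182)/(653 − 265) = 302.64/388 = 0.78.
A lump-sum tax change of −¥297 trillion shifts disposable income by +¥297 trillion; first-round consumption changes by −c × ΔT = −0.78 × (−¥297 trillion) = +¥231.66 trillion.
Expenditure multiplier = 1/(1 − c(1−t) + m) = 1/(1 − 0.78×0.71 + 0.41) = 1/0.8562 ≈ 1.168.
The tax multiplier is −c × k ≈ −0.911, so ΔY = k × (−c·ΔT) = (+¥231.66 trillion) / 0.8562 ≈ +¥271 trillion.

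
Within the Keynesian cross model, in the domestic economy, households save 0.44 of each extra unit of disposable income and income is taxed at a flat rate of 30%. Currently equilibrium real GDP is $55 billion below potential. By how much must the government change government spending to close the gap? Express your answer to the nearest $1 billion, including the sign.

MPC = 1 − MPS = 1 − 0.44 = 0.56.
Spending multiplier = 1/(1 − c(1−t)) = 1/(1 − 0.56×0.7) = 1/0.608 ≈ 1.645.
Need ΔY = +$55 billion, so ΔG = ΔY/k = (+$55 billion) × 0.608 ≈ +$33 billion.
The government should increase government spending by $33 billion.

+$33 billion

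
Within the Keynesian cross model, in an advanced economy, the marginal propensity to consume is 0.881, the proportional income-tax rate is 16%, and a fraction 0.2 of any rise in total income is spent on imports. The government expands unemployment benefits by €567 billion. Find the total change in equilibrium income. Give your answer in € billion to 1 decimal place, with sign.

+€1,086.0 billion

The transfer change shifts disposable income by +€567 billion, so first-round consumption changes by c·ΔTR = 0.881 × (+€567 billion) = +€499.527 billion.
Expenditure multiplier = 1/(1 − c(1−t) + m) = 1/(1 − 0.881×0.84 + 0.2) = 1/0.45996 ≈ 2.174.
The transfer multiplier is c × k ≈ 1.915, so ΔY = k × (c·ΔTR) = (+€499.527 billion) / 0.45996 ≈ +€1,086 billion.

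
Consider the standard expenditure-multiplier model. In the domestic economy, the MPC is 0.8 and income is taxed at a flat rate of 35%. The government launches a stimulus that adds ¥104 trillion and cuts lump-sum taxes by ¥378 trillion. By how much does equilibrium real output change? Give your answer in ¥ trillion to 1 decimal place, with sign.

+¥846.7 trillion

Expenditure multiplier = 1/(1 − c(1−t)) = 1/(1 − 0.8×0.65) = 1/0.48 ≈ 2.083.
ΔG contributes k·ΔG = (+¥104 trillion) / 0.48 ≈ +¥216.7 trillion.
ΔT of −¥378 trillion changes first-round spending by −c·ΔT = +¥302.4 trillion, contributing k·(−c·ΔT) = (+¥302.4 trillion) / 0.48 = +¥630 trillion.
Net ΔY = k(ΔG − c·ΔT) = (+¥406.4 trillion) / 0.48 ≈ +¥846.7 trillion.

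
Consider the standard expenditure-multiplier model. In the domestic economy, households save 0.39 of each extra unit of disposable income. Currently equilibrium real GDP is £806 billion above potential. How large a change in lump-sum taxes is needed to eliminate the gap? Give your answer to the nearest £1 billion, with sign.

MPC = 1 − MPS = 1 − 0.39 = 0.61.
Spending multiplier = 1/(1 − MPC) = 1/(1 − 0.61) = 1/0.39 ≈ 2.564.
Tax multiplier = −c·k = −0.61/0.39 ≈ −1.564. Need ΔY = −£806 billion, so ΔT = ΔY/(−c·k) = −(−£806 billion) × 0.39 / 0.61 ≈ +£515 billion.
The government should raise lump-sum taxes by £515 billion.

+£515 billion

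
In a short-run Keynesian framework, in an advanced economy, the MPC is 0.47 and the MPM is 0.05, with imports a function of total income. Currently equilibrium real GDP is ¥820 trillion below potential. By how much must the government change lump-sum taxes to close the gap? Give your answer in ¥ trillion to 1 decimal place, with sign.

Spending multiplier = 1/(1 − c + m) = 1/(1 − 0.47 + 0.05) = 1/0.58 ≈ 1.724.
Tax multiplier = −c·k = −0.47/0.58 ≈ −0.81. Need ΔY = +¥820 trillion, so ΔT = ΔY/(−c·k) = −(+¥820 trillion) × 0.58 / 0.47 ≈ −¥1,011.9 trillion.
The government should cut lump-sum taxes by ¥1,011.9 trillion.

−¥1,011.9 trillion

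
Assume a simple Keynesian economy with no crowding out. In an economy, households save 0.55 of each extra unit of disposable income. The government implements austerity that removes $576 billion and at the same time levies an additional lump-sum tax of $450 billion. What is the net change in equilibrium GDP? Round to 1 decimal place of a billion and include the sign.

−$1,415.5 billion

MPC = 1 − MPS = 1 − 0.55 = 0.45.
Expenditure multiplier = 1/(1 − MPC) = 1/(1 − 0.45) = 1/0.55 ≈ 1.818.
ΔG contributes k·ΔG = (−$576 billion) / 0.55 ≈ −$1,047.3 billion.
ΔT of +$450 billion changes first-round spending by −c·ΔT = −$202.5 billion, contributing k·(−c·ΔT) = (−$202.5 billion) / 0.55 ≈ −$368.2 billion.
Net ΔY = k(ΔG − c·ΔT) = (−$778.5 billion) / 0.55 ≈ −$1,415.5 billion.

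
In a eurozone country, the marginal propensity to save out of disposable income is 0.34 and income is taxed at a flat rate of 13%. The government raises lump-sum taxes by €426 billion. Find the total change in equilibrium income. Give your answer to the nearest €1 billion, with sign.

MPC = 1 − MPS = 1 − 0.34 = 0.66.
A lump-sum tax change of +€426 billion shifts disposable income by −€426 billion; first-round consumption changes by −c × ΔT = −0.66 × (+€426 billion) = −€281.16 billion.
Expenditure multiplier = 1/(1 − c(1−t)) = 1/(1 − 0.66×0.87) = 1/0.4258 ≈ 2.349.
The tax multiplier is −c × k ≈ −1.55, so ΔY = k × (−c·ΔT) = (−€281.16 billion) / 0.4258 ≈ −€660 billion.

−€660 billion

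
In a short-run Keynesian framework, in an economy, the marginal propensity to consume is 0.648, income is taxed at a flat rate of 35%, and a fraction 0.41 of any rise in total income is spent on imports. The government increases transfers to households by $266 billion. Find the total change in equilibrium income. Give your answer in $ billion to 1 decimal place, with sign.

The transfer change shifts disposable income by +$266 billion, so first-round consumption changes by c·ΔTR = 0.648 × (+$266 billion) = +$172.368 billion.
Expenditure multiplier = 1/(1 − c(1−t) + m) = 1/(1 − 0.648×0.65 + 0.41) = 1/0.9888 ≈ 1.011.
The transfer multiplier is c × k ≈ 0.655, so ΔY = k × (c·ΔTR) = (+$172.368 billion) / 0.9888 ≈ +$174.3 billion.

+$174.3 billion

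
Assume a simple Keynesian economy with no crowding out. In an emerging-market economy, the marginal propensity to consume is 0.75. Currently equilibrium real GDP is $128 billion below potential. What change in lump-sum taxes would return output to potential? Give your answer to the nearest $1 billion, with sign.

−$43 billion

Spending multiplier = 1/(1 − MPC) = 1/(1 − 0.75) = 1/0.25 = 4.
Tax multiplier = −c·k = −0.75/0.25 = −3. Need ΔY = +$128 billion, so ΔT = ΔY/(−c·k) = −(+$128 billion) × 0.25 / 0.75 ≈ −$43 billion.
The government should cut lump-sum taxes by $43 billion.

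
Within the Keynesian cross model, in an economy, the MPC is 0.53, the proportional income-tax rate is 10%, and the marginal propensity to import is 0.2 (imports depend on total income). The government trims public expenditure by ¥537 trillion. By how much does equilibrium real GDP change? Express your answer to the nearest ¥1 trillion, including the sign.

Spending multiplier = 1/(1 − c(1−t) + m) = 1/(1 − 0.53×0.9 + 0.2) = 1/0.723 ≈ 1.383.
ΔY = k × ΔG = (−¥537 trillion) / 0.723 ≈ −¥743 trillion.

−¥743 trillion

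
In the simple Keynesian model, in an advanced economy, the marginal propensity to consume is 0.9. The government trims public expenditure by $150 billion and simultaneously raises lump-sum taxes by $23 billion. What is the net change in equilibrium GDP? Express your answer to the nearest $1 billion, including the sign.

Expenditure multiplier = 1/(1 − MPC) = 1/(1 − 0.9) = 1/0.1 = 10.
ΔG contributes k·ΔG = (−$150 billion) / 0.1 = −$1,500 billion.
ΔT of +$23 billion changes first-round spending by −c·ΔT = −$20.7 billion, contributing k·(−c·ΔT) = (−$20.7 billion) / 0.1 = −$207 billion.
Net ΔY = k(ΔG − c·ΔT) = (−$170.7 billion) / 0.1 = −$1,707 billion.

−$1,707 billion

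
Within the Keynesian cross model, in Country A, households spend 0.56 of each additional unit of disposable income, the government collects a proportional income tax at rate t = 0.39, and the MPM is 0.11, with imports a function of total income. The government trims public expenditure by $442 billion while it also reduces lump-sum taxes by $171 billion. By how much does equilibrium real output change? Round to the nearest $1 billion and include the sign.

Expenditure multiplier = 1/(1 − c(1−t) + m) = 1/(1 − 0.56×0.61 + 0.11) = 1/0.7684 ≈ 1.301.
ΔG contributes k·ΔG = (−$442 billion) / 0.7684 ≈ −$575.2 billion.
ΔT of −$171 billion changes first-round spending by −c·ΔT = +$95.76 billion, contributing k·(−c·ΔT) = (+$95.76 billion) / 0.7684 ≈ +$124.6 billion.
Net ΔY = k(ΔG − c·ΔT) = (−$346.24 billion) / 0.7684 ≈ −$451 billion.

−$451 billion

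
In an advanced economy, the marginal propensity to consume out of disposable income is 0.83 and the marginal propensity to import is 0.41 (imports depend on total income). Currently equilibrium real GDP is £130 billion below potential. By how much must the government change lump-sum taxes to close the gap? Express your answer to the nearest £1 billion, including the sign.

−£91 billion

Spending multiplier = 1/(1 − c + m) = 1/(1 − 0.83 + 0.41) = 1/0.58 ≈ 1.724.
Tax multiplier = −c·k = −0.83/0.58 ≈ −1.431. Need ΔY = +£130 billion, so ΔT = ΔY/(−c·k) = −(+£130 billion) × 0.58 / 0.83 ≈ −£91 billion.
The government should cut lump-sum taxes by £91 billion.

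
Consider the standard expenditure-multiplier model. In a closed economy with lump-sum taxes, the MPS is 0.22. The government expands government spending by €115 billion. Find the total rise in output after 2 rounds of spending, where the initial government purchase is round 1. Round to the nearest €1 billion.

€205 billion

MPC = 1 − MPS = 1 − 0.22 = 0.78.
Round 1 adds ΔG = €115 billion; each later round is MPC = 0.78 times the previous.
After 2 rounds: 115 + 89.7 = ΔG·(1 − c^2)/(1 − c) = 115 × (1 − 0.6084)/0.22 ≈ €205 billion.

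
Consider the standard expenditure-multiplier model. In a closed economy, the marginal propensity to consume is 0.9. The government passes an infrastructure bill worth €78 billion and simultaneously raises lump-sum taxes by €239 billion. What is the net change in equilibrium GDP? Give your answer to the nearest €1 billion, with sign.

Expenditure multiplier = 1/(1 − MPC) = 1/(1 − 0.9) = 1/0.1 = 10.
ΔG contributes k·ΔG = (+€78 billion) / 0.1 = +€780 billion.
ΔT of +€239 billion changes first-round spending by −c·ΔT = −€215.1 billion, contributing k·(−c·ΔT) = (−€215.1 billion) / 0.1 = −€2,151 billion.
Net ΔY = k(ΔG − c·ΔT) = (−€137.1 billion) / 0.1 = −€1,371 billion.

−€1,371 billion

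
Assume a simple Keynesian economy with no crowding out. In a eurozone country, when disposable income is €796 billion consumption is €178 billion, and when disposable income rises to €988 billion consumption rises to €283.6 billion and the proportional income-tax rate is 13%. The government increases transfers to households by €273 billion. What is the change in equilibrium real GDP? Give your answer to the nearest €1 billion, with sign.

+€288 billion

MPC = ΔC/ΔYd = (283.6 − 178)/(988 − 796) = 105.6/192 = 0.55.
The transfer change shifts disposable income by +€273 billion, so first-round consumption changes by c·ΔTR = 0.55 × (+€273 billion) = +€150.15 billion.
Expenditure multiplier = 1/(1 − c(1−t)) = 1/(1 − 0.55×0.87) = 1/0.5215 ≈ 1.918.
The transfer multiplier is c × k ≈ 1.055, so ΔY = k × (c·ΔTR) = (+€150.15 billion) / 0.5215 ≈ +€288 billion.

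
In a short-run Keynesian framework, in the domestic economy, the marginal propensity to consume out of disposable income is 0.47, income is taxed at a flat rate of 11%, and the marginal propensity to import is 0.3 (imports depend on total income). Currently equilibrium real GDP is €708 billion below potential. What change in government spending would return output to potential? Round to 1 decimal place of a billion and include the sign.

Spending multiplier = 1/(1 − c(1−t) + m) = 1/(1 − 0.47×0.89 + 0.3) = 1/0.8817 ≈ 1.134.
Need ΔY = +€708 billion, so ΔG = ΔY/k = (+€708 billion) × 0.8817 ≈ +€624.2 billion.
The government should increase government spending by €624.2 billion.

+€624.2 billion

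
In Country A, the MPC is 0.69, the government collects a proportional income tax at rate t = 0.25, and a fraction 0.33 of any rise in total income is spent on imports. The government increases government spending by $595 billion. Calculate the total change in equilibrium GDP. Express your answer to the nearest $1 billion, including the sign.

+$732 billion

Expenditure multiplier = 1/(1 − c(1−t) + m) = 1/(1 − 0.69×0.75 + 0.33) = 1/0.8125 ≈ 1.231.
ΔY = k × ΔG = (+$595 billion) / 0.8125 ≈ +$732 billion.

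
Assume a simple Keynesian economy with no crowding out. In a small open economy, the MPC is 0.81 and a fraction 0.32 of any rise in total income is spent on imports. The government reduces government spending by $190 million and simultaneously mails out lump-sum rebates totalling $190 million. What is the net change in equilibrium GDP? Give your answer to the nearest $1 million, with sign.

Expenditure multiplier = 1/(1 − c + m) = 1/(1 − 0.81 + 0.32) = 1/0.51 ≈ 1.961.
ΔG contributes k·ΔG = (−$190 million) / 0.51 ≈ −$372.5 million.
ΔT of −$190 million changes first-round spending by −c·ΔT = +$153.9 million, contributing k·(−c·ΔT) = (+$153.9 million) / 0.51 ≈ +$301.8 million.
Net ΔY = k(ΔG − c·ΔT) = (−$36.1 million) / 0.51 ≈ −$71 million.

−$71 million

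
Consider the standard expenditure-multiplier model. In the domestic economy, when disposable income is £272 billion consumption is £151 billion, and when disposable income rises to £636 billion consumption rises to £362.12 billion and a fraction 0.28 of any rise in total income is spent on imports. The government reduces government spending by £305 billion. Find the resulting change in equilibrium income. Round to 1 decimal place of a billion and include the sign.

MPC = ΔC/ΔYd = (362.12 − 151)/(636 − 272) = 211.12/364 = 0.58.
Spending multiplier = 1/(1 − c + m) = 1/(1 − 0.58 + 0.28) = 1/0.7 ≈ 1.429.
ΔY = k × ΔG = (−£305 billion) / 0.7 ≈ −£435.7 billion.

−£435.7 billion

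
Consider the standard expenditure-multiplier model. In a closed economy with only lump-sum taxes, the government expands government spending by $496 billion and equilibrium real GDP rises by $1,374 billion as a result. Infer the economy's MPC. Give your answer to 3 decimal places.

Implied spending multiplier k = ΔY/ΔG = 1,374/496 ≈ 2.7702.
Since k = 1/(1 − MPC), MPC = 1 − 1/k = 1 − ΔG/ΔY = 1 − 496/1,374 ≈ 0.639.

0.639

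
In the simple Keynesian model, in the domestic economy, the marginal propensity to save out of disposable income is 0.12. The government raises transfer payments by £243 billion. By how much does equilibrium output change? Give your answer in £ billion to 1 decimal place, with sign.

+£1,782.0 billion

MPC = 1 − MPS = 1 − 0.12 = 0.88.
The transfer change shifts disposable income by +£243 billion, so first-round consumption changes by c·ΔTR = 0.88 × (+£243 billion) = +£213.84 billion.
Expenditure multiplier = 1/(1 − MPC) = 1/(1 − 0.88) = 1/0.12 ≈ 8.333.
The transfer multiplier is c × k ≈ 7.333, so ΔY = k × (c·ΔTR) = (+£213.84 billion) / 0.12 = +£1,782 billion.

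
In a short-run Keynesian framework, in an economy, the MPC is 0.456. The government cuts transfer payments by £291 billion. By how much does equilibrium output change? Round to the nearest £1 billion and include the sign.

−£244 billion

The transfer change shifts disposable income by −£291 billion, so first-round consumption changes by c·ΔTR = 0.456 × (−£291 billion) = −£132.696 billion.
Expenditure multiplier = 1/(1 − MPC) = 1/(1 − 0.456) = 1/0.544 ≈ 1.838.
The transfer multiplier is c × k ≈ 0.838, so ΔY = k × (c·ΔTR) = (−£132.696 billion) / 0.544 ≈ −£244 billion.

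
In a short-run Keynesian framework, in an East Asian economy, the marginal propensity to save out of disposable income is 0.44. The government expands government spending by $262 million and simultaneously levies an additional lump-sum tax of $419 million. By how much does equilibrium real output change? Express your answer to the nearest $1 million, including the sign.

+$62 million

MPC = 1 − MPS = 1 − 0.44 = 0.56.
Expenditure multiplier = 1/(1 − MPC) = 1/(1 − 0.56) = 1/0.44 ≈ 2.273.
ΔG contributes k·ΔG = (+$262 million) / 0.44 ≈ +$595.5 million.
ΔT of +$419 million changes first-round spending by −c·ΔT = −$234.64 million, contributing k·(−c·ΔT) = (−$234.64 million) / 0.44 ≈ −$533.3 million.
Net ΔY = k(ΔG − c·ΔT) = (+$27.36 million) / 0.44 ≈ +$62 million.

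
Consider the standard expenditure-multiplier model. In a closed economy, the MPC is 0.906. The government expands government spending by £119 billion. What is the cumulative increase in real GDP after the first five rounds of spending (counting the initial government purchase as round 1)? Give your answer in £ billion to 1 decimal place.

£493.2 billion

Round 1 adds ΔG = £119 billion; each later round is MPC = 0.906 times the previous.
After 5 rounds: 119 + 107.814 + 97.679484 + 88.497612504 + 80.178836928624 = ΔG·(1 − c^5)/(1 − c) = 119 × (1 − 0.610437195439776)/0.094 ≈ £493.2 billion.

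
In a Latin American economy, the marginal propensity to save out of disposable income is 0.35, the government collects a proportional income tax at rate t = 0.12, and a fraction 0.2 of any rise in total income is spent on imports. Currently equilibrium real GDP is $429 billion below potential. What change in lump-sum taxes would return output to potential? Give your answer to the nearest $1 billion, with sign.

MPC = 1 − MPS = 1 − 0.35 = 0.65.
Spending multiplier = 1/(1 − c(1−t) + m) = 1/(1 − 0.65×0.88 + 0.2) = 1/0.628 ≈ 1.592.
Tax multiplier = −c·k = −0.65/0.628 ≈ −1.035. Need ΔY = +$429 billion, so ΔT = ΔY/(−c·k) = −(+$429 billion) × 0.628 / 0.65 ≈ −$414 billion.
The government should cut lump-sum taxes by $414 billion.

−$414 billion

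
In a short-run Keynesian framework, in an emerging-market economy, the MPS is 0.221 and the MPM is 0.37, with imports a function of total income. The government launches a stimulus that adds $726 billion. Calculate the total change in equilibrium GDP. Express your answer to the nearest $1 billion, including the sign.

+$1,228 billion

MPC = 1 − MPS = 1 − 0.221 = 0.779.
Expenditure multiplier = 1/(1 − c + m) = 1/(1 − 0.779 + 0.37) = 1/0.591 ≈ 1.692.
ΔY = k × ΔG = (+$726 billion) / 0.591 ≈ +$1,228 billion.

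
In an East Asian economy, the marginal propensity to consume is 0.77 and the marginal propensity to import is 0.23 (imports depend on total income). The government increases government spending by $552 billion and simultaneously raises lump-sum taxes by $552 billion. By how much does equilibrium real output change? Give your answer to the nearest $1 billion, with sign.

Expenditure multiplier = 1/(1 − c + m) = 1/(1 − 0.77 + 0.23) = 1/0.46 ≈ 2.174.
ΔG contributes k·ΔG = (+$552 billion) / 0.46 = +$1,200 billion.
ΔT of +$552 billion changes first-round spending by −c·ΔT = −$425.04 billion, contributing k·(−c·ΔT) = (−$425.04 billion) / 0.46 = −$924 billion.
Net ΔY = k(ΔG − c·ΔT) = (+$126.96 billion) / 0.46 = +$276 billion.

+$276 billion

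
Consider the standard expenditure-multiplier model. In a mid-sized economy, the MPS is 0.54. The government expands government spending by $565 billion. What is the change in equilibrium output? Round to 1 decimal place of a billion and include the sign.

+$1,046.3 billion

MPC = 1 − MPS = 1 − 0.54 = 0.46.
Spending multiplier = 1/(1 − MPC) = 1/(1 − 0.46) = 1/0.54 ≈ 1.852.
ΔY = k × ΔG = (+$565 billion) / 0.54 ≈ +$1,046.3 billion.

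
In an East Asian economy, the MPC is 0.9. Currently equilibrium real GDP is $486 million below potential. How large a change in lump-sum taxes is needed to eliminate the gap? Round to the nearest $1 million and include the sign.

−$54 million

Spending multiplier = 1/(1 − MPC) = 1/(1 − 0.9) = 1/0.1 = 10.
Tax multiplier = −c·k = −0.9/0.1 = −9. Need ΔY = +$486 million, so ΔT = ΔY/(−c·k) = −(+$486 million) × 0.1 / 0.9 = −$54 million.
The government should cut lump-sum taxes by $54 million.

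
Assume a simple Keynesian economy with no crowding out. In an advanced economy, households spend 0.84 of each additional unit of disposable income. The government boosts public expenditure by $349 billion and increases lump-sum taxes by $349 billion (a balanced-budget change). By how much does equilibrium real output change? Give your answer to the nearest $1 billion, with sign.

+$349 billion

Expenditure multiplier = 1/(1 − MPC) = 1/(1 − 0.84) = 1/0.16 = 6.25.
ΔG contributes k·ΔG = (+$349 billion) / 0.16 ≈ +$2,181.3 billion.
ΔT of +$349 billion changes first-round spending by −c·ΔT = −$293.16 billion, contributing k·(−c·ΔT) = (−$293.16 billion) / 0.16 ≈ −$1,832.3 billion.
With ΔG = ΔT and no other leakages, the balanced-budget multiplier is 1, so ΔY = ΔG = +$349 billion.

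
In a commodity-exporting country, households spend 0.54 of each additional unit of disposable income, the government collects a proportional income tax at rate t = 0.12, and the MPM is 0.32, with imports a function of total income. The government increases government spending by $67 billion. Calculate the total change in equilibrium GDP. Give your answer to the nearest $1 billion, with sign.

+$79 billion

Spending multiplier = 1/(1 − c(1−t) + m) = 1/(1 − 0.54×0.88 + 0.32) = 1/0.8448 ≈ 1.184.
ΔY = k × ΔG = (+$67 billion) / 0.8448 ≈ +$79 billion.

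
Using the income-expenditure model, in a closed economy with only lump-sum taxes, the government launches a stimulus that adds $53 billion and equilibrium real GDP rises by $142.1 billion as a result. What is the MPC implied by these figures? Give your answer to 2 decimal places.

0.63

Implied spending multiplier k = ΔY/ΔG = 142.1/53 ≈ 2.6811.
Since k = 1/(1 − MPC), MPC = 1 − 1/k = 1 − ΔG/ΔY = 1 − 53/142.1 ≈ 0.63.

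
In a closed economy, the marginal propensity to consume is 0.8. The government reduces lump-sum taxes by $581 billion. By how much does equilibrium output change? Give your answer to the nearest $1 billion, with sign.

+$2,324 billion

A lump-sum tax change of −$581 billion shifts disposable income by +$581 billion; first-round consumption changes by −c × ΔT = −0.8 × (−$581 billion) = +$464.8 billion.
Expenditure multiplier = 1/(1 − MPC) = 1/(1 − 0.8) = 1/0.2 = 5.
The tax multiplier is −c × k = −4, so ΔY = k × (−c·ΔT) = (+$464.8 billion) / 0.2 = +$2,324 billion.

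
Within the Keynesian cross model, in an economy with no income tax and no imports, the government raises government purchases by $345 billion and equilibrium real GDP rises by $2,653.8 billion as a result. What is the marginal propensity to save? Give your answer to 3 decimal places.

0.130

Implied spending multiplier k = ΔY/ΔG = 2,653.8/345 ≈ 7.6922.
Since k = 1/(1 − MPC), MPC = 1 − 1/k = 1 − ΔG/ΔY = 1 − 345/2,653.8 ≈ 0.870.
MPS = 1 − MPC = 0.130.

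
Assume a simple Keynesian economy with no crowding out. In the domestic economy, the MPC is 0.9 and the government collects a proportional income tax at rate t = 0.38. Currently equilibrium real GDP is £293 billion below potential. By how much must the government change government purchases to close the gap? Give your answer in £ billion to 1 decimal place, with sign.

Spending multiplier = 1/(1 − c(1−t)) = 1/(1 − 0.9×0.62) = 1/0.442 ≈ 2.262.
Need ΔY = +£293 billion, so ΔG = ΔY/k = (+£293 billion) × 0.442 ≈ +£129.5 billion.
The government should increase government purchases by £129.5 billion.

+£129.5 billion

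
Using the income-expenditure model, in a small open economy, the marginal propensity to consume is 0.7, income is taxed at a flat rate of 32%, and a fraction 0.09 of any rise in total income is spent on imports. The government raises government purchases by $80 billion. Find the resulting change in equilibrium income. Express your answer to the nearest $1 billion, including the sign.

Spending multiplier = 1/(1 − c(1−t) + m) = 1/(1 − 0.7×0.68 + 0.09) = 1/0.614 ≈ 1.629.
ΔY = k × ΔG = (+$80 billion) / 0.614 ≈ +$130 billion.

+$130 billion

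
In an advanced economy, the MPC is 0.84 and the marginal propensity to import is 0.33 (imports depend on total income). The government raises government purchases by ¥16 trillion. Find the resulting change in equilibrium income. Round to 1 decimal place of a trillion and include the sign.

+¥32.7 trillion

Spending multiplier = 1/(1 − c + m) = 1/(1 − 0.84 + 0.33) = 1/0.49 ≈ 2.041.
ΔY = k × ΔG = (+¥16 trillion) / 0.49 ≈ +¥32.7 trillion.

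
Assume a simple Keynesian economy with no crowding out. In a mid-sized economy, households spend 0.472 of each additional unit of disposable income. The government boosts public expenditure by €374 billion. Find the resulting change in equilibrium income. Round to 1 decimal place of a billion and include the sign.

Government-spending multiplier = 1/(1 − MPC) = 1/(1 − 0.472) = 1/0.528 ≈ 1.894.
ΔY = k × ΔG = (+€374 billion) / 0.528 ≈ +€708.3 billion.

+€708.3 billion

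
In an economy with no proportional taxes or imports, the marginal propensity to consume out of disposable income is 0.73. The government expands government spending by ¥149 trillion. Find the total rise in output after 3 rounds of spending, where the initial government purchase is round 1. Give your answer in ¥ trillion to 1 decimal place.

Round 1 adds ΔG = ¥149 trillion; each later round is MPC = 0.73 times the previous.
After 3 rounds: 149 + 108.77 + 79.4021 = ΔG·(1 − c^3)/(1 − c) = 149 × (1 − 0.389017)/0.27 ≈ ¥337.2 trillion.

¥337.2 trillion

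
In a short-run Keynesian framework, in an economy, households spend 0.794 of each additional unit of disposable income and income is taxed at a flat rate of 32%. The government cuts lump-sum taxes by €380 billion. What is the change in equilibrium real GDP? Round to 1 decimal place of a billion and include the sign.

+€655.8 billion

A lump-sum tax change of −€380 billion shifts disposable income by +€380 billion; first-round consumption changes by −c × ΔT = −0.794 × (−€380 billion) = +€301.72 billion.
Expenditure multiplier = 1/(1 − c(1−t)) = 1/(1 − 0.794×0.68) = 1/0.46008 ≈ 2.174.
The tax multiplier is −c × k ≈ −1.726, so ΔY = k × (−c·ΔT) = (+€301.72 billion) / 0.46008 ≈ +€655.8 billion.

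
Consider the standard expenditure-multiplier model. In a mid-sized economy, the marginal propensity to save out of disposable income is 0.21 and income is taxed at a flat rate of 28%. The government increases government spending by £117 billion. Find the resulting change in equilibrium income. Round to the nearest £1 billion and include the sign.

MPC = 1 − MPS = 1 − 0.21 = 0.79.
Spending multiplier = 1/(1 − c(1−t)) = 1/(1 − 0.79×0.72) = 1/0.4312 ≈ 2.319.
ΔY = k × ΔG = (+£117 billion) / 0.4312 ≈ +£271 billion.

+£271 billion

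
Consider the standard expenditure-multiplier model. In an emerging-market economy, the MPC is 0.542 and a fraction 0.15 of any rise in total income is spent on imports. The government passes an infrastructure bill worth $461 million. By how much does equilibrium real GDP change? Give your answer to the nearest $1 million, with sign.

Spending multiplier = 1/(1 − c + m) = 1/(1 − 0.542 + 0.15) = 1/0.608 ≈ 1.645.
ΔY = k × ΔG = (+$461 million) / 0.608 ≈ +$758 million.

+$758 million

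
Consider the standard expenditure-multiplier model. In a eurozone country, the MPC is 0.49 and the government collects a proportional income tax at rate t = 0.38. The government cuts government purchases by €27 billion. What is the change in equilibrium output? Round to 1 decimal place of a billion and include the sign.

−€38.8 billion

Expenditure multiplier = 1/(1 − c(1−t)) = 1/(1 − 0.49×0.62) = 1/0.6962 ≈ 1.436.
ΔY = k × ΔG = (−€27 billion) / 0.6962 ≈ −€38.8 billion.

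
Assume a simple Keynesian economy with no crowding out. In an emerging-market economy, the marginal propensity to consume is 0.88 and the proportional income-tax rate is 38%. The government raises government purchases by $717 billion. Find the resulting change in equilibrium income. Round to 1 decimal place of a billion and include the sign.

+$1,577.9 billion

Government-spending multiplier = 1/(1 − c(1−t)) = 1/(1 − 0.88×0.62) = 1/0.4544 ≈ 2.201.
ΔY = k × ΔG = (+$717 billion) / 0.4544 ≈ +$1,577.9 billion.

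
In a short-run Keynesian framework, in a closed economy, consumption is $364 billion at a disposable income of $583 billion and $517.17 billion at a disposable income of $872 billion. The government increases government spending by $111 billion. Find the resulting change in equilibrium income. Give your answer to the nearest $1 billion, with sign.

MPC = ΔC/ΔYd = (517.17 − 364)/(872 − 583) = 153.17/289 = 0.53.
Government-spending multiplier = 1/(1 − MPC) = 1/(1 − 0.53) = 1/0.47 ≈ 2.128.
ΔY = k × ΔG = (+$111 billion) / 0.47 ≈ +$236 billion.

+$236 billion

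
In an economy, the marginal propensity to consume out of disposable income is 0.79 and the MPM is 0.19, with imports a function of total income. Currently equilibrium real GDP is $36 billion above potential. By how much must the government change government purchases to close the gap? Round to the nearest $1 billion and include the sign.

−$14 billion

Spending multiplier = 1/(1 − c + m) = 1/(1 − 0.79 + 0.19) = 1/0.4 = 2.5.
Need ΔY = −$36 billion, so ΔG = ΔY/k = (−$36 billion) × 0.4 ≈ −$14 billion.
The government should cut government purchases by $14 billion.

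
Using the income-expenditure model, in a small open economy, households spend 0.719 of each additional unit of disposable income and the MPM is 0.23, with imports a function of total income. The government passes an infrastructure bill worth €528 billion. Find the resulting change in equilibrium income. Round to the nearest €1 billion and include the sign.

Government-spending multiplier = 1/(1 − c + m) = 1/(1 − 0.719 + 0.23) = 1/0.511 ≈ 1.957.
ΔY = k × ΔG = (+€528 billion) / 0.511 ≈ +€1,033 billion.

+€1,033 billion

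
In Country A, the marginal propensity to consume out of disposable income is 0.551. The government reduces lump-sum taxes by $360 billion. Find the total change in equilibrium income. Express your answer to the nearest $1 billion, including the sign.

+$442 billion

A lump-sum tax change of −$360 billion shifts disposable income by +$360 billion; first-round consumption changes by −c × ΔT = −0.551 × (−$360 billion) = +$198.36 billion.
Expenditure multiplier = 1/(1 − MPC) = 1/(1 − 0.551) = 1/0.449 ≈ 2.227.
The tax multiplier is −c × k ≈ −1.227, so ΔY = k × (−c·ΔT) = (+$198.36 billion) / 0.449 ≈ +$442 billion.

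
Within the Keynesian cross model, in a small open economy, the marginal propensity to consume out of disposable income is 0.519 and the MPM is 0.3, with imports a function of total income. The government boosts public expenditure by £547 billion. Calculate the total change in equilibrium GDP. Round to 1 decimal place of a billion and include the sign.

+£700.4 billion

Expenditure multiplier = 1/(1 − c + m) = 1/(1 − 0.519 + 0.3) = 1/0.781 ≈ 1.28.
ΔY = k × ΔG = (+£547 billion) / 0.781 ≈ +£700.4 billion.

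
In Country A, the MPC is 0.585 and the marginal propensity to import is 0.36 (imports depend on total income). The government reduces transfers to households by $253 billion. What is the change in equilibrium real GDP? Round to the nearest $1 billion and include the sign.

−$191 billion

The transfer change shifts disposable income by −$253 billion, so first-round consumption changes by c·ΔTR = 0.585 × (−$253 billion) = −$148.005 billion.
Expenditure multiplier = 1/(1 − c + m) = 1/(1 − 0.585 + 0.36) = 1/0.775 ≈ 1.29.
The transfer multiplier is c × k ≈ 0.755, so ΔY = k × (c·ΔTR) = (−$148.005 billion) / 0.775 ≈ −$191 billion.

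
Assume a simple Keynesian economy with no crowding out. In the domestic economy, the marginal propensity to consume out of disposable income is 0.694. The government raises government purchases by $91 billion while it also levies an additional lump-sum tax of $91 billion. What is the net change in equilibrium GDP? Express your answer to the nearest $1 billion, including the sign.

Expenditure multiplier = 1/(1 − MPC) = 1/(1 − 0.694) = 1/0.306 ≈ 3.268.
ΔG contributes k·ΔG = (+$91 billion) / 0.306 ≈ +$297.4 billion.
ΔT of +$91 billion changes first-round spending by −c·ΔT = −$63.154 billion, contributing k·(−c·ΔT) = (−$63.154 billion) / 0.306 ≈ −$206.4 billion.
With ΔG = ΔT and no other leakages, the balanced-budget multiplier is 1, so ΔY = ΔG = +$91 billion.

+$91 billion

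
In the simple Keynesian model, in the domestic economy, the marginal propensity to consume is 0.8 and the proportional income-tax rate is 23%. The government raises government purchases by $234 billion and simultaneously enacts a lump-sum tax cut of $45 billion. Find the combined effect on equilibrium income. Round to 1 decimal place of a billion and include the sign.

Expenditure multiplier = 1/(1 − c(1−t)) = 1/(1 − 0.8×0.77) = 1/0.384 ≈ 2.604.
ΔG contributes k·ΔG = (+$234 billion) / 0.384 ≈ +$609.4 billion.
ΔT of −$45 billion changes first-round spending by −c·ΔT = +$36 billion, contributing k·(−c·ΔT) = (+$36 billion) / 0.384 ≈ +$93.8 billion.
Net ΔY = k(ΔG − c·ΔT) = (+$270 billion) / 0.384 ≈ +$703.1 billion.

+$703.1 billion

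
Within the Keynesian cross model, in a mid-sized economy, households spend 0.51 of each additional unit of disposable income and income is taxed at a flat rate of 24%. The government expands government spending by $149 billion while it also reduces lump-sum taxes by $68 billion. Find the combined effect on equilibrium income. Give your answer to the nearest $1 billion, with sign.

+$300 billion

Expenditure multiplier = 1/(1 − c(1−t)) = 1/(1 − 0.51×0.76) = 1/0.6124 ≈ 1.633.
ΔG contributes k·ΔG = (+$149 billion) / 0.6124 ≈ +$243.3 billion.
ΔT of −$68 billion changes first-round spending by −c·ΔT = +$34.68 billion, contributing k·(−c·ΔT) = (+$34.68 billion) / 0.6124 ≈ +$56.6 billion.
Net ΔY = k(ΔG − c·ΔT) = (+$183.68 billion) / 0.6124 ≈ +$300 billion.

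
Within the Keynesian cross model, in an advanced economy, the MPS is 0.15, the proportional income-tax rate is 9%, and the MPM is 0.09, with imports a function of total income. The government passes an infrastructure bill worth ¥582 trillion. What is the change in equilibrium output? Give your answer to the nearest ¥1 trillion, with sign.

MPC = 1 − MPS = 1 − 0.15 = 0.85.
Government-spending multiplier = 1/(1 − c(1−t) + m) = 1/(1 − 0.85×0.91 + 0.09) = 1/0.3165 ≈ 3.16.
ΔY = k × ΔG = (+¥582 trillion) / 0.3165 ≈ +¥1,839 trillion.

+¥1,839 trillion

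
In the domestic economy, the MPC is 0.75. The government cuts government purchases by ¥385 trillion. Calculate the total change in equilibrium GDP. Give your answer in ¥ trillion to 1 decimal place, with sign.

Government-spending multiplier = 1/(1 − MPC) = 1/(1 − 0.75) = 1/0.25 = 4.
ΔY = k × ΔG = (−¥385 trillion) / 0.25 = −¥1,540 trillion.

−¥1,540.0 trillion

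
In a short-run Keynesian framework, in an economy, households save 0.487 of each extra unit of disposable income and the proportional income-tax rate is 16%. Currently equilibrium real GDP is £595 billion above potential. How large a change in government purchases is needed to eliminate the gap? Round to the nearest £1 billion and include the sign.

−£339 billion

MPC = 1 − MPS = 1 − 0.487 = 0.513.
Spending multiplier = 1/(1 − c(1−t)) = 1/(1 − 0.513×0.84) = 1/0.56908 ≈ 1.757.
Need ΔY = −£595 billion, so ΔG = ΔY/k = (−£595 billion) × 0.56908 ≈ −£339 billion.
The government should cut government purchases by £339 billion.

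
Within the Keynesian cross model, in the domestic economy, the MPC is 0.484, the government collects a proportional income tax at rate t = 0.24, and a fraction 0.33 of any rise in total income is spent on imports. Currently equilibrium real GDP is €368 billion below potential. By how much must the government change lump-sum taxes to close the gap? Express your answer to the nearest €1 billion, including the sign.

−€732 billion

Spending multiplier = 1/(1 − c(1−t) + m) = 1/(1 − 0.484×0.76 + 0.33) = 1/0.96216 ≈ 1.039.
Tax multiplier = −c·k = −0.484/0.96216 ≈ −0.503. Need ΔY = +€368 billion, so ΔT = ΔY/(−c·k) = −(+€368 billion) × 0.96216 / 0.484 ≈ −€732 billion.
The government should cut lump-sum taxes by €732 billion.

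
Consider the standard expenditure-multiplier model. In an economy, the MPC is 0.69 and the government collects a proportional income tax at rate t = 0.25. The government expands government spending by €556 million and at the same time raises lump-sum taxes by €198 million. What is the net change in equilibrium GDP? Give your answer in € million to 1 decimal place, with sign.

+€869.2 million

Expenditure multiplier = 1/(1 − c(1−t)) = 1/(1 − 0.69×0.75) = 1/0.4825 ≈ 2.073.
ΔG contributes k·ΔG = (+€556 million) / 0.4825 ≈ +€1,152.3 million.
ΔT of +€198 million changes first-round spending by −c·ΔT = −€136.62 million, contributing k·(−c·ΔT) = (−€136.62 million) / 0.4825 ≈ −€283.2 million.
Net ΔY = k(ΔG − c·ΔT) = (+€419.38 million) / 0.4825 ≈ +€869.2 million.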